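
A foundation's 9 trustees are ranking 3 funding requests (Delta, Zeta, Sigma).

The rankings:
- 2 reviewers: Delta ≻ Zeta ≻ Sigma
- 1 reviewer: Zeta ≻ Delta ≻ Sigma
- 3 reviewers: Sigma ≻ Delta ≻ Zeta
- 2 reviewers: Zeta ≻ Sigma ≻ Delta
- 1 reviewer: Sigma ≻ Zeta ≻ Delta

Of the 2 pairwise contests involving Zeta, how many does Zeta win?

1

Zeta against each rival (9 reviewers):
Zeta–Delta: Delta 5–4.
Zeta vs Sigma: Zeta wins 5–4.
Zeta beats Sigma; loses to Delta — 1 pairwise win.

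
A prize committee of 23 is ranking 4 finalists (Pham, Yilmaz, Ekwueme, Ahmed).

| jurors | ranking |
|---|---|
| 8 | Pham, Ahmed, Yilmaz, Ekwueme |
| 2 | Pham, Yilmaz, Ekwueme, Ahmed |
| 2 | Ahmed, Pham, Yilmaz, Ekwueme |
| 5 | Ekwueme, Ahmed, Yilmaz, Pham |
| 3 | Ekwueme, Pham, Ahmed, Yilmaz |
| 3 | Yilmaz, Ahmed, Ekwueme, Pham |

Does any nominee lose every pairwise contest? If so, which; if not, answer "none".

Pairwise majorities:
Pham–Yilmaz: Pham 15–8.
Pham vs Ekwueme: Pham, 12–11.
Pham vs Ahmed: Pham preferred on 8+2+3 = 13 ballots; Pham wins 13–10.
Yilmaz vs Ekwueme: Yilmaz, 15–8.
Yilmaz vs Ahmed: 5 to 18, Ahmed.
Ekwueme–Ahmed: Ahmed 13–10.
Only Ekwueme has no wins; Ekwueme is the Condorcet loser.

Ekwueme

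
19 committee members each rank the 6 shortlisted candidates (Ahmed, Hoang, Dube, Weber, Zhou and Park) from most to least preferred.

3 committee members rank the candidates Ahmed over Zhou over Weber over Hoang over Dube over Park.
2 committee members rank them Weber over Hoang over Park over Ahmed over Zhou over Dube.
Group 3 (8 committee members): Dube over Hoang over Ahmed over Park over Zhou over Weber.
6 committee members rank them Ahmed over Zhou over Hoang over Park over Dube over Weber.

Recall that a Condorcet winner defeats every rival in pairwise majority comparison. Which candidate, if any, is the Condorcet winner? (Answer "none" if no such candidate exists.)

Hoang

Check each pair by majority over 19 ballots:
Ahmed vs Hoang: Hoang wins 10–9.
Ahmed vs Dube: Ahmed, 11–8.
Ahmed vs Weber: 3+8+6 = 17 for Ahmed, 2 for Weber — Ahmed by 17–2.
Ahmed vs Zhou: 19 to 0, Ahmed.
Ahmed vs Park: 3+8+6 = 17 for Ahmed, 2 for Park — Ahmed by 17–2.
Hoang vs Dube: Hoang, 11–8.
Hoang vs Weber: Hoang, 14–5.
Hoang vs Zhou: 10 to 9, Hoang.
Hoang vs Park: 19 to 0, Hoang.
Dube vs Weber: Dube preferred on 8+6 = 14 ballots; Dube wins 14–5.
Dube vs Zhou: 8 to 11, Zhou.
Dube vs Park: 11 to 8, Dube.
Weber–Zhou: Zhou 17–2.
Weber–Park: Park 14–5.
Zhou vs Park: Zhou preferred on 3+6 = 9 ballots; Park wins 10–9.
Hoang defeats every rival head-to-head and is the Condorcet winner.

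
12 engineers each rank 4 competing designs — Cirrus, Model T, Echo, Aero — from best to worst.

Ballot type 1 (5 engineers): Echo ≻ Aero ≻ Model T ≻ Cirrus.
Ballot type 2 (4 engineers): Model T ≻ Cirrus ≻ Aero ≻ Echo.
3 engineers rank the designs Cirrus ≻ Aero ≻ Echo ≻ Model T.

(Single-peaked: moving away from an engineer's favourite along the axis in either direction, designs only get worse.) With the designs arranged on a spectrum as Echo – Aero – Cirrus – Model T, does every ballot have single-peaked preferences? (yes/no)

Axis positions: Echo=1, Aero=2, Cirrus=3, Model T=4.
Ballot type 1: ranking walks positions 1-2-4-3; Model T is ranked above Cirrus even though Cirrus lies between Model T and the peak Echo on the axis — preferences dip and rise again. Not single-peaked.
Ballot type 2 (peak Model T at position 4): ranking walks positions 4-3-2-1, expanding outward from the peak — single-peaked.
Ballot type 3 (peak Cirrus at position 3): ranking walks positions 3-2-1-4, expanding outward from the peak — single-peaked.
Ballot type 1 violates single-peakedness, so the profile is not single-peaked on this axis.

no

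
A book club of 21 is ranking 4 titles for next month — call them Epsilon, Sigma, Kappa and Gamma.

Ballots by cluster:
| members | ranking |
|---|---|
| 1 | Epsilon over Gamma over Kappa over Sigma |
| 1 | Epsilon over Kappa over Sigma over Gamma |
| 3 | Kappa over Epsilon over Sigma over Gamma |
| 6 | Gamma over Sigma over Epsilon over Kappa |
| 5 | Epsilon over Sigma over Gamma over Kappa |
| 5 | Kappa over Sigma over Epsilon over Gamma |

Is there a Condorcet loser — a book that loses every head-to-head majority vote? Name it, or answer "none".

Kappa

Head-to-head results (21 members):
Epsilon vs Sigma: Sigma, 11–10.
Epsilon vs Kappa: 1+1+6+5 = 13 for Epsilon, 8 for Kappa — Epsilon by 13–8.
Epsilon–Gamma: Epsilon 15–6.
Sigma–Kappa: Sigma 11–10.
Sigma vs Gamma: Sigma, 14–7.
Kappa–Gamma: Gamma 12–9.
Kappa loses to every other book — it is the Condorcet loser.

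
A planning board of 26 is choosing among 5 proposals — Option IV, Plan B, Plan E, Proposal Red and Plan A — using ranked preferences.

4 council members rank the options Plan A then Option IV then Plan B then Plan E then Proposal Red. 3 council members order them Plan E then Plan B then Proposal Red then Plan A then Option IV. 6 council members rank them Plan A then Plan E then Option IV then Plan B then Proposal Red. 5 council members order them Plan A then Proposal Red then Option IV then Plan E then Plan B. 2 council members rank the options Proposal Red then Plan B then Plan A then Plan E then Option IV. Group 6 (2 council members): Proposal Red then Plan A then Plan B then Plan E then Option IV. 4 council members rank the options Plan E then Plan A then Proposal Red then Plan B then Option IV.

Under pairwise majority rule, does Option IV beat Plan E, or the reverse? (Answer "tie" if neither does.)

Ballots ranking Option IV above Plan E: 4 + 5 = 9.
Ballots ranking Plan E above Option IV: 26 − 9 = 17.
Plan E wins the head-to-head 17–9.

Plan E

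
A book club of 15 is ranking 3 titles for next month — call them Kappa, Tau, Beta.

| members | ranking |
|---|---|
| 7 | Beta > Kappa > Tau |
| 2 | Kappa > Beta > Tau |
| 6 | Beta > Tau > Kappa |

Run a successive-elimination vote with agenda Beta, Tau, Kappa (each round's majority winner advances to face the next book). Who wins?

Round 1: Beta vs Tau — 15–0, Beta advances.
Round 2: Beta vs Kappa — 13–2, Beta advances.
Beta survives the agenda.

Beta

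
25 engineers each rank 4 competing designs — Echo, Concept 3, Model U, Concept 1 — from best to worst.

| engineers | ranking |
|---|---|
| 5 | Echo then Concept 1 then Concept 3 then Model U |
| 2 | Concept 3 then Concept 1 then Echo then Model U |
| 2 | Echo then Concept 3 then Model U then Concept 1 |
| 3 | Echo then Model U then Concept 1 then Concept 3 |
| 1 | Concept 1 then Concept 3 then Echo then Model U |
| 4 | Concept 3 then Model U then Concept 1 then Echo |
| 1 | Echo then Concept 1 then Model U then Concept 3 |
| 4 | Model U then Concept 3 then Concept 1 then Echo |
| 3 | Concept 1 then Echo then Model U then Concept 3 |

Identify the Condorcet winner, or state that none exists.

Pairwise majorities:
Echo–Concept 3: Echo 14–11.
Echo vs Model U: Echo preferred on 17 ballots; Echo wins 17–8.
Echo vs Concept 1: Concept 1, 14–11.
Concept 3 vs Model U: Concept 3 preferred on 5+2+2+1+4 = 14 ballots; Concept 3 wins 14–11.
Concept 3 vs Concept 1: Concept 1, 13–12.
Model U–Concept 1: Model U 13–12.
Each design drops at least one matchup (Echo loses to Concept 1; Concept 3 loses to Echo; Model U loses to Echo; Concept 1 loses to Model U); the cycle Echo → Model U → Concept 1 → Echo rules out a Condorcet winner.

none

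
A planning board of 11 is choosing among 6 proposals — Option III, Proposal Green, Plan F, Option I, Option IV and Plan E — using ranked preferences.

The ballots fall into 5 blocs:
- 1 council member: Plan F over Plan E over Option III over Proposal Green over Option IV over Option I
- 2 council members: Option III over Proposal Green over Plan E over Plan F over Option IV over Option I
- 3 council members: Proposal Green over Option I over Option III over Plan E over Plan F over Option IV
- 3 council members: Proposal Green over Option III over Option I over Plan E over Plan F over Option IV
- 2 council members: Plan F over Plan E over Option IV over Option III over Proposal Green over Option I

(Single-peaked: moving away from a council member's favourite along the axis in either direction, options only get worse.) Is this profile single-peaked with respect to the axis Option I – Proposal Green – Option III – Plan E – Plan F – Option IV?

yes

Axis positions: Option I=1, Proposal Green=2, Option III=3, Plan E=4, Plan F=5, Option IV=6.
Bloc 1 (peak Plan F at position 5): ranking walks positions 5-4-3-2-6-1, expanding outward from the peak — single-peaked.
Bloc 2 (peak Option III at position 3): ranking walks positions 3-2-4-5-6-1, expanding outward from the peak — single-peaked.
Bloc 3 (peak Proposal Green at position 2): ranking walks positions 2-1-3-4-5-6, expanding outward from the peak — single-peaked.
Bloc 4 (peak Proposal Green at position 2): ranking walks positions 2-3-1-4-5-6, expanding outward from the peak — single-peaked.
Bloc 5 (peak Plan F at position 5): ranking walks positions 5-4-6-3-2-1, expanding outward from the peak — single-peaked.
Every ranking is single-peaked on this axis.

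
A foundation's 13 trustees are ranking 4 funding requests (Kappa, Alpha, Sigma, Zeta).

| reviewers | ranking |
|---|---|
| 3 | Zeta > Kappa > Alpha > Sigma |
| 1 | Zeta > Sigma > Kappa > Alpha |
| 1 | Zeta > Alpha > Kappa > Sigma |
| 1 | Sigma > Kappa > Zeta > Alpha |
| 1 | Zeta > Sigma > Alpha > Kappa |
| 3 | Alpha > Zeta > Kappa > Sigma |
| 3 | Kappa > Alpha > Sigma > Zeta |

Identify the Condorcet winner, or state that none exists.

Zeta

Head-to-head results (13 reviewers):
Kappa–Alpha: Kappa 8–5.
Kappa–Sigma: Kappa 10–3.
Kappa–Zeta: Zeta 9–4.
Alpha vs Sigma: Alpha, 10–3.
Alpha–Zeta: Zeta 7–6.
Sigma vs Zeta: Sigma is ranked higher on 1+3 = 4 ballots, Zeta on 9. Zeta wins 9–4.
Zeta beats each of Kappa, Alpha, Sigma — Zeta is the Condorcet winner.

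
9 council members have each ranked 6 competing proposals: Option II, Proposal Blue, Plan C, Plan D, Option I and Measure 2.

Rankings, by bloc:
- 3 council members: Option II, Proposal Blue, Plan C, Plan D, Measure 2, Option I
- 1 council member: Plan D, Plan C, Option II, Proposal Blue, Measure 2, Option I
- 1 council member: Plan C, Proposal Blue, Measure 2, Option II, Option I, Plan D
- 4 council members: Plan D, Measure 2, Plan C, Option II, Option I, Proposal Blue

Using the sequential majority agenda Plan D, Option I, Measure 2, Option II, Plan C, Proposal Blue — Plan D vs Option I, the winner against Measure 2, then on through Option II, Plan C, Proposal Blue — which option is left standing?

Round 1: Plan D vs Option I — 8–1, Plan D advances.
Round 2: Plan D vs Measure 2 — 8–1, Plan D advances.
Round 3: Plan D vs Option II — 5–4, Plan D advances.
Round 4: Plan D vs Plan C — 5–4, Plan D advances.
Round 5: Plan D vs Proposal Blue — 5–4, Plan D advances.
The agenda winner is Plan D.

Plan D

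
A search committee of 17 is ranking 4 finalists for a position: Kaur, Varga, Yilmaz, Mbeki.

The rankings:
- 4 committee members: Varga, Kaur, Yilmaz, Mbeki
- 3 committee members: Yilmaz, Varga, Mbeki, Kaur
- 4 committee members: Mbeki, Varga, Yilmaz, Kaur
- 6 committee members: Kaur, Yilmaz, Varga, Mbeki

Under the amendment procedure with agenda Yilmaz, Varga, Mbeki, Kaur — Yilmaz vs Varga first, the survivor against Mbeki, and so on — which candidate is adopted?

Round 1: Yilmaz vs Varga — 9–8, Yilmaz advances.
Round 2: Yilmaz vs Mbeki — 13–4, Yilmaz advances.
Round 3: Yilmaz vs Kaur — 7–10, Kaur advances.
The agenda winner is Kaur.

Kaur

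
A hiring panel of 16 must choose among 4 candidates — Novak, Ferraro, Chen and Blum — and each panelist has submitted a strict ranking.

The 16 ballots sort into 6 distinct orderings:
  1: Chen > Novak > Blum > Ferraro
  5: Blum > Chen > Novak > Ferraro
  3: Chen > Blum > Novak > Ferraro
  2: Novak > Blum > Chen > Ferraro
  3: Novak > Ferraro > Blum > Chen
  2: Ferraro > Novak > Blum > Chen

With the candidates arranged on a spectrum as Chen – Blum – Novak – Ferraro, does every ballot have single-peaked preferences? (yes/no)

Axis positions: Chen=1, Blum=2, Novak=3, Ferraro=4.
Faction 1: ranking walks positions 1-3-2-4; Novak is ranked above Blum even though Blum lies between Novak and the peak Chen on the axis — preferences dip and rise again. Not single-peaked.
Faction 2 (peak Blum at position 2): ranking walks positions 2-1-3-4, expanding outward from the peak — single-peaked.
Faction 3 (peak Chen at position 1): ranking walks positions 1-2-3-4, expanding outward from the peak — single-peaked.
Faction 4 (peak Novak at position 3): ranking walks positions 3-2-1-4, expanding outward from the peak — single-peaked.
Faction 5 (peak Novak at position 3): ranking walks positions 3-4-2-1, expanding outward from the peak — single-peaked.
Faction 6 (peak Ferraro at position 4): ranking walks positions 4-3-2-1, expanding outward from the peak — single-peaked.
Faction 1 violates single-peakedness, so the profile is not single-peaked on this axis.

no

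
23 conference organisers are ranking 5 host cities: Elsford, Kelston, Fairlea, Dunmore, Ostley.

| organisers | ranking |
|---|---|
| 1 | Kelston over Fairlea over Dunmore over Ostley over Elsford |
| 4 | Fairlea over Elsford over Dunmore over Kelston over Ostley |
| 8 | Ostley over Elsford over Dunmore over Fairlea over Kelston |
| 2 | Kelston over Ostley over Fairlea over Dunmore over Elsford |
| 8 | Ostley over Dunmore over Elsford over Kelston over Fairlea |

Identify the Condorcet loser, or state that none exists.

Kelston

Pairwise majorities:
Elsford vs Kelston: Elsford wins 20–3.
Elsford–Fairlea: Elsford 16–7.
Elsford vs Dunmore: Elsford preferred on 4+8 = 12 ballots; Elsford wins 12–11.
Elsford vs Ostley: Elsford preferred on 4 ballots; Ostley wins 19–4.
Kelston vs Fairlea: Kelston is ranked higher on 1+2+8 = 11 ballots, Fairlea on 12. Fairlea wins 12–11.
Kelston vs Dunmore: 3 to 20, Dunmore.
Kelston vs Ostley: Ostley, 16–7.
Fairlea vs Dunmore: 1+4+2 = 7 for Fairlea, 16 for Dunmore — Dunmore by 16–7.
Fairlea vs Ostley: Fairlea is ranked higher on 1+4 = 5 ballots, Ostley on 18. Ostley wins 18–5.
Dunmore vs Ostley: Ostley, 18–5.
Only Kelston has no wins; Kelston is the Condorcet loser.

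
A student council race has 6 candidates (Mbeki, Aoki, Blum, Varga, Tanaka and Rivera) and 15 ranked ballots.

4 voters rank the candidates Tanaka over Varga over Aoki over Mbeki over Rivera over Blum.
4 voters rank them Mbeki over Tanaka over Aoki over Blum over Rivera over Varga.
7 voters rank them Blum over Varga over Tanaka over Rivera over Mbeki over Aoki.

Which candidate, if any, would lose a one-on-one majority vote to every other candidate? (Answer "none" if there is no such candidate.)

Rivera

Head-to-head results (15 voters):
Mbeki vs Aoki: Mbeki is ranked higher on 4+7 = 11 ballots, Aoki on 4. Mbeki wins 11–4.
Mbeki–Blum: Mbeki 8–7.
Mbeki vs Varga: 4 for Mbeki, 11 for Varga — Varga by 11–4.
Mbeki vs Tanaka: Tanaka, 11–4.
Mbeki vs Rivera: Mbeki preferred on 4+4 = 8 ballots; Mbeki wins 8–7.
Aoki vs Blum: 4+4 = 8 for Aoki, 7 for Blum — Aoki by 8–7.
Aoki vs Varga: Varga, 11–4.
Aoki–Tanaka: Tanaka 15–0.
Aoki vs Rivera: Aoki, 8–7.
Blum vs Varga: 4+7 = 11 for Blum, 4 for Varga — Blum by 11–4.
Blum vs Tanaka: Blum is ranked higher on 7 ballots, Tanaka on 8. Tanaka wins 8–7.
Blum vs Rivera: Blum preferred on 4+7 = 11 ballots; Blum wins 11–4.
Varga vs Tanaka: Tanaka wins 8–7.
Varga vs Rivera: Varga, 11–4.
Tanaka–Rivera: Tanaka 15–0.
Rivera is beaten in every head-to-head and is the Condorcet loser.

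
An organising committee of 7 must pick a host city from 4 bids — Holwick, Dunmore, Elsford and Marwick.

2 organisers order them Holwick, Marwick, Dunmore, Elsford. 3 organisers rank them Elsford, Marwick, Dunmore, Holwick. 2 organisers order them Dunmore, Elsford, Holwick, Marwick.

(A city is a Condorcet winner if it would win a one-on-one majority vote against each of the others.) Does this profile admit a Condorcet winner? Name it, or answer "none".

Head-to-head results (7 organisers):
Holwick vs Dunmore: Holwick is ranked higher on 2 ballots, Dunmore on 5. Dunmore wins 5–2.
Holwick vs Elsford: Holwick preferred on 2 ballots; Elsford wins 5–2.
Holwick vs Marwick: Holwick is ranked higher on 2+2 = 4 ballots, Marwick on 3. Holwick wins 4–3.
Dunmore vs Elsford: Dunmore is ranked higher on 2+2 = 4 ballots, Elsford on 3. Dunmore wins 4–3.
Dunmore vs Marwick: Dunmore preferred on 2 ballots; Marwick wins 5–2.
Elsford vs Marwick: Elsford is ranked higher on 3+2 = 5 ballots, Marwick on 2. Elsford wins 5–2.
Every city loses at least once (Holwick loses to Dunmore; Dunmore loses to Marwick; Elsford loses to Dunmore; Marwick loses to Holwick). The majority relation contains the cycle Holwick → Marwick → Dunmore → Holwick, so there is no Condorcet winner.

none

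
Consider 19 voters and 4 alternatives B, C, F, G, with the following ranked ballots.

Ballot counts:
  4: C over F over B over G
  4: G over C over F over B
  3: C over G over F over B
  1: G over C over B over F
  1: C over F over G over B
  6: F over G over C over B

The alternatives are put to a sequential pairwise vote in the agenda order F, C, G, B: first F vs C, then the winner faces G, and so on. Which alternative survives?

G

Round 1: F vs C — 6–13, C advances.
Round 2: C vs G — 8–11, G advances.
Round 3: G vs B — 15–4, G advances.
G survives the agenda.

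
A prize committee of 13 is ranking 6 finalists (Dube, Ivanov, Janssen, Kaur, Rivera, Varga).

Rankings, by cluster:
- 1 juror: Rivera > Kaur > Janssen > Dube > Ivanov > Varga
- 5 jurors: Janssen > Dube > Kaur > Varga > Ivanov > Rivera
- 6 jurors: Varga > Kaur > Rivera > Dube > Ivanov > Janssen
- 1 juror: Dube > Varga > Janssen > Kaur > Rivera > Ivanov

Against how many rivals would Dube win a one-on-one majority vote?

3

Dube against each rival (13 jurors):
Dube vs Ivanov: Dube, 13–0.
Dube vs Janssen: 7 to 6, Dube.
Dube vs Kaur: Dube is ranked higher on 5+1 = 6 ballots, Kaur on 7. Kaur wins 7–6.
Dube vs Rivera: Rivera wins 7–6.
Dube–Varga: Dube 7–6.
Dube beats Ivanov, Janssen, Varga; loses to Kaur, Rivera — 3 pairwise wins.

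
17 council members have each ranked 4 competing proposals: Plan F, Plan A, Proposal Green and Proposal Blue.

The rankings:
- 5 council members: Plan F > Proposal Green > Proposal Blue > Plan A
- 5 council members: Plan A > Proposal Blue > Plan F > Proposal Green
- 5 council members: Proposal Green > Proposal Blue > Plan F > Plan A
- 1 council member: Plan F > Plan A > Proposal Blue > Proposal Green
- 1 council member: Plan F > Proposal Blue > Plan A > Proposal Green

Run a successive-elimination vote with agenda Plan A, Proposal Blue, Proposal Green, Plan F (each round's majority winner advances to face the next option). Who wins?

Plan F

Round 1: Plan A vs Proposal Blue — 6–11, Proposal Blue advances.
Round 2: Proposal Blue vs Proposal Green — 7–10, Proposal Green advances.
Round 3: Proposal Green vs Plan F — 5–12, Plan F advances.
The agenda winner is Plan F.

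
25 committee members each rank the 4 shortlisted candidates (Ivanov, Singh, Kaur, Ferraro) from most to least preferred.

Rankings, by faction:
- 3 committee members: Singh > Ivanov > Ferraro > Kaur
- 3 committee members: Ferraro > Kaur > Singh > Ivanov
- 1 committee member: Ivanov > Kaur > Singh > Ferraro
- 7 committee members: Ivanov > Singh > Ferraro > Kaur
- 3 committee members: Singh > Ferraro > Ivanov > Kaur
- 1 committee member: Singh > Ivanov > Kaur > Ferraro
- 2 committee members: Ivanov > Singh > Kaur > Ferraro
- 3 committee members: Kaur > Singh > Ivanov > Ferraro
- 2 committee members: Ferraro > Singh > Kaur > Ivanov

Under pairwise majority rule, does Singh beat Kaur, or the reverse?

Ballots ranking Singh above Kaur: 3 + 7 + 3 + 1 + 2 + 2 = 18.
Ballots ranking Kaur above Singh: 25 − 18 = 7.
Singh wins the head-to-head 18–7.

Singh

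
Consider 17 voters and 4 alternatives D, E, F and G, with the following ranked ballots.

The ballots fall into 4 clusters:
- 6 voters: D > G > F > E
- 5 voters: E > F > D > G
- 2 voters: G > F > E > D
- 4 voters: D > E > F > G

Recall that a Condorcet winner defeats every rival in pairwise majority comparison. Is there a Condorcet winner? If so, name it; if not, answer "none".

Pairwise majorities:
D vs E: D is ranked higher on 6+4 = 10 ballots, E on 7. D wins 10–7.
D vs F: 10 to 7, D.
D vs G: 15 to 2, D.
E vs F: 5+4 = 9 for E, 8 for F — E by 9–8.
E vs G: E preferred on 5+4 = 9 ballots; E wins 9–8.
F vs G: F preferred on 5+4 = 9 ballots; F wins 9–8.
Only D has no losses; D is the Condorcet winner.

D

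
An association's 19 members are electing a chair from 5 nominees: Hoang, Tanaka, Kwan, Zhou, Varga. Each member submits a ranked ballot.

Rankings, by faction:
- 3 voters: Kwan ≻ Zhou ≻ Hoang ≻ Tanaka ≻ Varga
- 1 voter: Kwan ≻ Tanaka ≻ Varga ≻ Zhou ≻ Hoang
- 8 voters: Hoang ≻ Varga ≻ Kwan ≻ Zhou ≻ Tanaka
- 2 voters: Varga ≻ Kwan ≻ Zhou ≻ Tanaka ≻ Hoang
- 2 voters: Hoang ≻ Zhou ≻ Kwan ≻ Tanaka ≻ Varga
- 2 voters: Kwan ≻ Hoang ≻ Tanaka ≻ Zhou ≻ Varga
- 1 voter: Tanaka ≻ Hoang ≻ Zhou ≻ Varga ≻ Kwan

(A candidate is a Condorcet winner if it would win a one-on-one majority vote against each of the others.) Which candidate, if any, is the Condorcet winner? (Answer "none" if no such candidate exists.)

Hoang

Pairwise majorities:
Hoang vs Tanaka: 3+8+2+2 = 15 for Hoang, 4 for Tanaka — Hoang by 15–4.
Hoang vs Kwan: 11 to 8, Hoang.
Hoang vs Zhou: Hoang preferred on 8+2+2+1 = 13 ballots; Hoang wins 13–6.
Hoang vs Varga: Hoang preferred on 3+8+2+2+1 = 16 ballots; Hoang wins 16–3.
Tanaka vs Kwan: Tanaka is ranked higher on 1 ballot, Kwan on 18. Kwan wins 18–1.
Tanaka vs Zhou: 1+2+1 = 4 for Tanaka, 15 for Zhou — Zhou by 15–4.
Tanaka vs Varga: Tanaka preferred on 3+1+2+2+1 = 9 ballots; Varga wins 10–9.
Kwan vs Zhou: Kwan preferred on 3+1+8+2+2 = 16 ballots; Kwan wins 16–3.
Kwan vs Varga: Kwan is ranked higher on 3+1+2+2 = 8 ballots, Varga on 11. Varga wins 11–8.
Zhou vs Varga: Zhou is ranked higher on 3+2+2+1 = 8 ballots, Varga on 11. Varga wins 11–8.
Only Hoang has no losses; Hoang is the Condorcet winner.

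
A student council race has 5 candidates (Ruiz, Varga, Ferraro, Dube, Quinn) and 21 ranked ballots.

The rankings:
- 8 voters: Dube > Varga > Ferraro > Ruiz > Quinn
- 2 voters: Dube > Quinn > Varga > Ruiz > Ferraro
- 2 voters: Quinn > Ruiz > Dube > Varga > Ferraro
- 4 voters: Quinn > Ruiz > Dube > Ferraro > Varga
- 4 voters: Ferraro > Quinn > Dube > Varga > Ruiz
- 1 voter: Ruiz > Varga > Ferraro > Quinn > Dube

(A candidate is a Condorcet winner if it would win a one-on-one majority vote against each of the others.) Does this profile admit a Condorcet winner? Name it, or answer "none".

Head-to-head results (21 voters):
Ruiz vs Varga: Ruiz is ranked higher on 2+4+1 = 7 ballots, Varga on 14. Varga wins 14–7.
Ruiz–Ferraro: Ferraro 12–9.
Ruiz vs Dube: Ruiz is ranked higher on 2+4+1 = 7 ballots, Dube on 14. Dube wins 14–7.
Ruiz vs Quinn: Quinn wins 12–9.
Varga vs Ferraro: Varga wins 13–8.
Varga vs Dube: Dube, 20–1.
Varga vs Quinn: Quinn wins 12–9.
Ferraro vs Dube: 4+1 = 5 for Ferraro, 16 for Dube — Dube by 16–5.
Ferraro vs Quinn: 8+4+1 = 13 for Ferraro, 8 for Quinn — Ferraro by 13–8.
Dube vs Quinn: 10 to 11, Quinn.
No candidate is unbeaten: Ruiz loses to Varga; Varga loses to Dube; Ferraro loses to Varga; Dube loses to Quinn; Quinn loses to Ferraro. In particular Varga → Ferraro → Quinn → Varga is a majority cycle — no Condorcet winner exists.

none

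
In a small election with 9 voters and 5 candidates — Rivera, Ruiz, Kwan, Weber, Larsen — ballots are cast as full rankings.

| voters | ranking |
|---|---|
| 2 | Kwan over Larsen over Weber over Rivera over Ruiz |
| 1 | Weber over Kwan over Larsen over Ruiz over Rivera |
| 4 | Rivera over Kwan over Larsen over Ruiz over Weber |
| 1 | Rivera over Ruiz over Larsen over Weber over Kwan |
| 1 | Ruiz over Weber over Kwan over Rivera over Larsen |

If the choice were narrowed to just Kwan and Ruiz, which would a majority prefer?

Kwan

Ballots ranking Kwan above Ruiz: 2 + 1 + 4 = 7.
Ballots ranking Ruiz above Kwan: 9 − 7 = 2.
Kwan wins the head-to-head 7–2.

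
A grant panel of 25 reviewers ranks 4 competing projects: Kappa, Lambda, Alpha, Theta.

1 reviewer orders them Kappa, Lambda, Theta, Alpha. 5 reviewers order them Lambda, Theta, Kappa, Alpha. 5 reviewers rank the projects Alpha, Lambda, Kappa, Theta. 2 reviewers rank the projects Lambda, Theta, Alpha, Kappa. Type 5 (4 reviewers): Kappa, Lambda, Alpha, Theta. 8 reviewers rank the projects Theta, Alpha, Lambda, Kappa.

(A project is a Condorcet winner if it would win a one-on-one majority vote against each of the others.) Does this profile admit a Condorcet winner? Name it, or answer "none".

none

Pairwise majorities:
Kappa vs Lambda: Kappa preferred on 1+4 = 5 ballots; Lambda wins 20–5.
Kappa vs Alpha: 1+5+4 = 10 for Kappa, 15 for Alpha — Alpha by 15–10.
Kappa vs Theta: Theta wins 15–10.
Lambda–Alpha: Alpha 13–12.
Lambda vs Theta: Lambda wins 17–8.
Alpha vs Theta: Theta, 16–9.
Each project drops at least one matchup (Kappa loses to Lambda; Lambda loses to Alpha; Alpha loses to Theta; Theta loses to Lambda); the cycle Lambda beats Theta beats Alpha beats Lambda rules out a Condorcet winner.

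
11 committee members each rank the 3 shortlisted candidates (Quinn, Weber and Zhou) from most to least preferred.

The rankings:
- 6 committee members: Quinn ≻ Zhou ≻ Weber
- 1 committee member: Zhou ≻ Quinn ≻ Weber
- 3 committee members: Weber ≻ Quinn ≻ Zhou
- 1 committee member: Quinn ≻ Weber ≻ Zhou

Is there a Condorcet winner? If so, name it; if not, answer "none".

Quinn

Head-to-head results (11 committee members):
Quinn vs Weber: Quinn preferred on 6+1+1 = 8 ballots; Quinn wins 8–3.
Quinn vs Zhou: Quinn preferred on 6+3+1 = 10 ballots; Quinn wins 10–1.
Weber vs Zhou: 3+1 = 4 for Weber, 7 for Zhou — Zhou by 7–4.
Quinn wins every pairwise contest, so Quinn is the Condorcet winner.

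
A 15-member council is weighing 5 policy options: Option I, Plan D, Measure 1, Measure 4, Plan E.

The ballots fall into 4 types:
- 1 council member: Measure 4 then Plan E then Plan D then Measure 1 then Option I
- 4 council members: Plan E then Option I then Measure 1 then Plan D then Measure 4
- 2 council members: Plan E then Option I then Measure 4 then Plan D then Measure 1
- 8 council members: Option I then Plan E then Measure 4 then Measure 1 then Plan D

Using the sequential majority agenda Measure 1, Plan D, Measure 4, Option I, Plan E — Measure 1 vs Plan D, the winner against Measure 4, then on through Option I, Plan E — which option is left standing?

Option I

Round 1: Measure 1 vs Plan D — 12–3, Measure 1 advances.
Round 2: Measure 1 vs Measure 4 — 4–11, Measure 4 advances.
Round 3: Measure 4 vs Option I — 1–14, Option I advances.
Round 4: Option I vs Plan E — 8–7, Option I advances.
Option I survives the agenda.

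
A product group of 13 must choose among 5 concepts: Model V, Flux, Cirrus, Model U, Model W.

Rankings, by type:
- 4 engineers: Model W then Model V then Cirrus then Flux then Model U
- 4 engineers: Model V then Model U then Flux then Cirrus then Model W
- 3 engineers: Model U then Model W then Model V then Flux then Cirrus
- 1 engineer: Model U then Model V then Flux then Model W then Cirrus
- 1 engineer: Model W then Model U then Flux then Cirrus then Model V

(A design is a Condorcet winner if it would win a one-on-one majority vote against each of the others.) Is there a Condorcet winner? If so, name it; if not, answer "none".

none

Check each pair by majority over 13 ballots:
Model V vs Flux: Model V is ranked higher on 4+4+3+1 = 12 ballots, Flux on 1. Model V wins 12–1.
Model V vs Cirrus: 4+4+3+1 = 12 for Model V, 1 for Cirrus — Model V by 12–1.
Model V vs Model U: 8 to 5, Model V.
Model V vs Model W: Model V is ranked higher on 4+1 = 5 ballots, Model W on 8. Model W wins 8–5.
Flux vs Cirrus: Flux preferred on 4+3+1+1 = 9 ballots; Flux wins 9–4.
Flux vs Model U: Flux is ranked higher on 4 ballots, Model U on 9. Model U wins 9–4.
Flux vs Model W: 4+1 = 5 for Flux, 8 for Model W — Model W by 8–5.
Cirrus vs Model U: Cirrus is ranked higher on 4 ballots, Model U on 9. Model U wins 9–4.
Cirrus vs Model W: 4 to 9, Model W.
Model U vs Model W: 8 to 5, Model U.
Each design drops at least one matchup (Model V loses to Model W; Flux loses to Model V; Cirrus loses to Model V; Model U loses to Model V; Model W loses to Model U); the cycle Model V > Model U > Model W > Model V rules out a Condorcet winner.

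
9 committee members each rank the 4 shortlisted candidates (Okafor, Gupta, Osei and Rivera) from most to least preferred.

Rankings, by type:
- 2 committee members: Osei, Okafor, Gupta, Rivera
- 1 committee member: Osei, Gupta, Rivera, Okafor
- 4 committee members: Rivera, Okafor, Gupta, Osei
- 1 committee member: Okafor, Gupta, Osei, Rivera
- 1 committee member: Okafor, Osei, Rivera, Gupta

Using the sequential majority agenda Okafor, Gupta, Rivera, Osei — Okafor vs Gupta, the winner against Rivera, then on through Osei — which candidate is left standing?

Round 1: Okafor vs Gupta — 8–1, Okafor advances.
Round 2: Okafor vs Rivera — 4–5, Rivera advances.
Round 3: Rivera vs Osei — 4–5, Osei advances.
The agenda winner is Osei.

Osei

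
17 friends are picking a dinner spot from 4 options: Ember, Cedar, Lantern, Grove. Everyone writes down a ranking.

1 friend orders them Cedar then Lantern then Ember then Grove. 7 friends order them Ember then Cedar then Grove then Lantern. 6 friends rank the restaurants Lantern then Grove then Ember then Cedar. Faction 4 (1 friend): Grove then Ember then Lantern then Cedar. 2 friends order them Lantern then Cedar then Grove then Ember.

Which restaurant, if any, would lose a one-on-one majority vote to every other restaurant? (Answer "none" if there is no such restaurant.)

none

Head-to-head results (17 friends):
Ember vs Cedar: Ember wins 14–3.
Ember vs Lantern: 7+1 = 8 for Ember, 9 for Lantern — Lantern by 9–8.
Ember vs Grove: 1+7 = 8 for Ember, 9 for Grove — Grove by 9–8.
Cedar vs Lantern: Cedar preferred on 1+7 = 8 ballots; Lantern wins 9–8.
Cedar vs Grove: 1+7+2 = 10 for Cedar, 7 for Grove — Cedar by 10–7.
Lantern vs Grove: Lantern wins 9–8.
Each restaurant has at least one pairwise win (Ember beats Cedar; Cedar beats Grove; Lantern beats Ember; Grove beats Ember) — no Condorcet loser.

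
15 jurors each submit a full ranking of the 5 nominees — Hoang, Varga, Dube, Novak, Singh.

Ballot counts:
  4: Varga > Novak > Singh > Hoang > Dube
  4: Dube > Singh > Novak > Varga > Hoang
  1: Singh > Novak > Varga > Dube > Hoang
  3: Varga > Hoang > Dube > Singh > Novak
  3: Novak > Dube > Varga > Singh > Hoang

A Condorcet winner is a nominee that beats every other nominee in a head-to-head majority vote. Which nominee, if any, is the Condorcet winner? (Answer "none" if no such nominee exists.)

Head-to-head results (15 jurors):
Hoang vs Varga: 0 to 15, Varga.
Hoang vs Dube: Dube, 8–7.
Hoang vs Novak: Novak, 12–3.
Hoang vs Singh: Singh, 12–3.
Varga vs Dube: 4+1+3 = 8 for Varga, 7 for Dube — Varga by 8–7.
Varga vs Novak: Varga is ranked higher on 4+3 = 7 ballots, Novak on 8. Novak wins 8–7.
Varga vs Singh: 10 to 5, Varga.
Dube vs Novak: Novak, 8–7.
Dube vs Singh: Dube is ranked higher on 4+3+3 = 10 ballots, Singh on 5. Dube wins 10–5.
Novak vs Singh: Novak is ranked higher on 4+3 = 7 ballots, Singh on 8. Singh wins 8–7.
Every nominee loses at least once (Hoang loses to Varga; Varga loses to Novak; Dube loses to Varga; Novak loses to Singh; Singh loses to Varga). The majority relation contains the cycle Varga > Singh > Novak > Varga, so there is no Condorcet winner.

none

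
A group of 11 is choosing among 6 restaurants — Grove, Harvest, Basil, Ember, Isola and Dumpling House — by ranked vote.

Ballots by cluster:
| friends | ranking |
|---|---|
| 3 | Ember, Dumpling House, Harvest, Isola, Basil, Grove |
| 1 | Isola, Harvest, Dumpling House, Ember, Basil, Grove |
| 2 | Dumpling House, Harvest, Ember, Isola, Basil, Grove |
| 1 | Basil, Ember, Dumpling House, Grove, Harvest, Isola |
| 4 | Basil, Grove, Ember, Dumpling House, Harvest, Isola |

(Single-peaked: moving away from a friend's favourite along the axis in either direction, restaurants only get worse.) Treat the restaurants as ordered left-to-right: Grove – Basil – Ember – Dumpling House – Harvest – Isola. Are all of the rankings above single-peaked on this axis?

yes

Axis positions: Grove=1, Basil=2, Ember=3, Dumpling House=4, Harvest=5, Isola=6.
Cluster 1 (peak Ember at position 3): ranking walks positions 3-4-5-6-2-1, expanding outward from the peak — single-peaked.
Cluster 2 (peak Isola at position 6): ranking walks positions 6-5-4-3-2-1, expanding outward from the peak — single-peaked.
Cluster 3 (peak Dumpling House at position 4): ranking walks positions 4-5-3-6-2-1, expanding outward from the peak — single-peaked.
Cluster 4 (peak Basil at position 2): ranking walks positions 2-3-4-1-5-6, expanding outward from the peak — single-peaked.
Cluster 5 (peak Basil at position 2): ranking walks positions 2-1-3-4-5-6, expanding outward from the peak — single-peaked.
Every ranking is single-peaked on this axis.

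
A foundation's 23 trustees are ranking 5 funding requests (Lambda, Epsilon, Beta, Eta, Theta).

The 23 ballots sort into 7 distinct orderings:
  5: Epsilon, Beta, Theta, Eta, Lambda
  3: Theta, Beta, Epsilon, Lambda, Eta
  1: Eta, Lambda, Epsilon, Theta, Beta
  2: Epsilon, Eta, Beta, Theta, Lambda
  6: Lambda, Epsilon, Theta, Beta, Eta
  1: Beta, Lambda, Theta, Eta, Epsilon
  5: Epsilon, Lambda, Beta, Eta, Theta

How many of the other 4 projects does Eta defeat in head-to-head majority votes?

0

Eta against each rival (23 reviewers):
Eta vs Lambda: Lambda, 15–8.
Eta–Epsilon: Epsilon 21–2.
Eta vs Beta: Eta is ranked higher on 1+2 = 3 ballots, Beta on 20. Beta wins 20–3.
Eta vs Theta: 1+2+5 = 8 for Eta, 15 for Theta — Theta by 15–8.
Eta beats no one; loses to Lambda, Epsilon, Beta, Theta — 0 pairwise wins.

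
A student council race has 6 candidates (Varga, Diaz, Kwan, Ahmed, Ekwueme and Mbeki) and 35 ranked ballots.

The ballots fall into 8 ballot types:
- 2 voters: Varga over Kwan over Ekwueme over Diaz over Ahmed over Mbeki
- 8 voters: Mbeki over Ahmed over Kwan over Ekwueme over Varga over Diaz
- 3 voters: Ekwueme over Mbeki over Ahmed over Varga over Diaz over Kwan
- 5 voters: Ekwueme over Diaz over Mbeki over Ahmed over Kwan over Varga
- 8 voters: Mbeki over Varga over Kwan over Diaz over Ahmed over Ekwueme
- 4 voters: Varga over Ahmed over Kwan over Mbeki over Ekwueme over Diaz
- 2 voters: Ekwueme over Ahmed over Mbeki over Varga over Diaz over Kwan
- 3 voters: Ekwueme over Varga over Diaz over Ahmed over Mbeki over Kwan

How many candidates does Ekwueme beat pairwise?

Ekwueme against each rival (35 voters):
Ekwueme–Varga: Ekwueme 21–14.
Ekwueme–Diaz: Ekwueme 27–8.
Ekwueme–Kwan: Kwan 22–13.
Ekwueme vs Ahmed: Ahmed wins 20–15.
Ekwueme vs Mbeki: Mbeki wins 20–15.
Ekwueme beats Varga, Diaz; loses to Kwan, Ahmed, Mbeki — 2 pairwise wins.

2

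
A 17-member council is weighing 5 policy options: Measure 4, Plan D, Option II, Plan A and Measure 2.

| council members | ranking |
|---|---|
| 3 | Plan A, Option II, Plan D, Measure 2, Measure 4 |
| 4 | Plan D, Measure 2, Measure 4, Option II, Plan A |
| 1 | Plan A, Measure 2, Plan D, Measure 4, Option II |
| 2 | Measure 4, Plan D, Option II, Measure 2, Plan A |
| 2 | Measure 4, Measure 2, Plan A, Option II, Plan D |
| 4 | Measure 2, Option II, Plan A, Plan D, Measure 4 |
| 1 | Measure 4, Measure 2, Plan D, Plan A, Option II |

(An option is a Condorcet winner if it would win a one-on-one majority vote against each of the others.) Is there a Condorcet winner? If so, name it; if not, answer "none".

Head-to-head results (17 council members):
Measure 4–Plan D: Plan D 12–5.
Measure 4 vs Option II: Measure 4, 10–7.
Measure 4 vs Plan A: Measure 4, 9–8.
Measure 4 vs Measure 2: Measure 2 wins 12–5.
Plan D–Option II: Option II 9–8.
Plan D–Plan A: Plan A 10–7.
Plan D–Measure 2: Plan D 9–8.
Option II vs Plan A: Option II, 10–7.
Option II vs Measure 2: Measure 2 wins 12–5.
Plan A vs Measure 2: Measure 2, 13–4.
No option is unbeaten: Measure 4 loses to Plan D; Plan D loses to Option II; Option II loses to Measure 4; Plan A loses to Measure 4; Measure 2 loses to Plan D. In particular Measure 4 → Option II → Plan D → Measure 4 is a majority cycle — no Condorcet winner exists.

none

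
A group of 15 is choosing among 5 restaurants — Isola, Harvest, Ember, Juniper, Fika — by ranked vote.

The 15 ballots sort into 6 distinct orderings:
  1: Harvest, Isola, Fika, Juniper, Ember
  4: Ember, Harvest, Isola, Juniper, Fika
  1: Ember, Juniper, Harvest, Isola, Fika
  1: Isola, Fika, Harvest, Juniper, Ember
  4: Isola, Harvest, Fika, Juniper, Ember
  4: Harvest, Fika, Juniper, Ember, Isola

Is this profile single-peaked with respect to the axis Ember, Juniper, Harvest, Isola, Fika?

Axis positions: Ember=1, Juniper=2, Harvest=3, Isola=4, Fika=5.
Type 1 (peak Harvest at position 3): ranking walks positions 3-4-5-2-1, expanding outward from the peak — single-peaked.
Type 2: ranking walks positions 1-3-4-2-5; Harvest is ranked above Juniper even though Juniper lies between Harvest and the peak Ember on the axis — preferences dip and rise again. Not single-peaked.
Type 3 (peak Ember at position 1): ranking walks positions 1-2-3-4-5, expanding outward from the peak — single-peaked.
Type 4 (peak Isola at position 4): ranking walks positions 4-5-3-2-1, expanding outward from the peak — single-peaked.
Type 5 (peak Isola at position 4): ranking walks positions 4-3-5-2-1, expanding outward from the peak — single-peaked.
Type 6: ranking walks positions 3-5-2-1-4; Fika is ranked above Isola even though Isola lies between Fika and the peak Harvest on the axis — preferences dip and rise again. Not single-peaked.
Type 2 violates single-peakedness, so the profile is not single-peaked on this axis.

no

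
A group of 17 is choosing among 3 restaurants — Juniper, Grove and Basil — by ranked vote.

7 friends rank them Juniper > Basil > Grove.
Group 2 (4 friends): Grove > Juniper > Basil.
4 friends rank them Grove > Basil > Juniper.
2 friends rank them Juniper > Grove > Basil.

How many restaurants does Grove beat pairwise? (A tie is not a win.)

1

Grove against each rival (17 friends):
Grove vs Juniper: 8 to 9, Juniper.
Grove vs Basil: Grove, 10–7.
Grove beats Basil; loses to Juniper — 1 pairwise win.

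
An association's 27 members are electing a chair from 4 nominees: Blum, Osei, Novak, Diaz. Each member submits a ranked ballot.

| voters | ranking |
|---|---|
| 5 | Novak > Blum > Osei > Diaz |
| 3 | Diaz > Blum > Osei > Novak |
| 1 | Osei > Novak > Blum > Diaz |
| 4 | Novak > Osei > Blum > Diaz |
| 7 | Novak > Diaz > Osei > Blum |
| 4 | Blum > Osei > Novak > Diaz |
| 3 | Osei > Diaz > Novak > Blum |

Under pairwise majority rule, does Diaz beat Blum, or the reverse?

Ballots ranking Diaz above Blum: 3 + 7 + 3 = 13.
Ballots ranking Blum above Diaz: 27 − 13 = 14.
Blum wins the head-to-head 14–13.

Blum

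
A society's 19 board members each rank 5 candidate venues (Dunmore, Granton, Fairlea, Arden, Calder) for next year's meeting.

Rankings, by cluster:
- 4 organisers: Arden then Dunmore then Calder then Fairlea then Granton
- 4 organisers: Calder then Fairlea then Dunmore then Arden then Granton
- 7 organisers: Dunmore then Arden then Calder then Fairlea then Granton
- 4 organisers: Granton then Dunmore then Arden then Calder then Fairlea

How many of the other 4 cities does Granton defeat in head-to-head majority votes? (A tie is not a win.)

Granton against each rival (19 organisers):
Granton–Dunmore: Dunmore 15–4.
Granton vs Fairlea: 4 to 15, Fairlea.
Granton–Arden: Arden 15–4.
Granton vs Calder: 4 to 15, Calder.
Granton beats no one; loses to Dunmore, Fairlea, Arden, Calder — 0 pairwise wins.

0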